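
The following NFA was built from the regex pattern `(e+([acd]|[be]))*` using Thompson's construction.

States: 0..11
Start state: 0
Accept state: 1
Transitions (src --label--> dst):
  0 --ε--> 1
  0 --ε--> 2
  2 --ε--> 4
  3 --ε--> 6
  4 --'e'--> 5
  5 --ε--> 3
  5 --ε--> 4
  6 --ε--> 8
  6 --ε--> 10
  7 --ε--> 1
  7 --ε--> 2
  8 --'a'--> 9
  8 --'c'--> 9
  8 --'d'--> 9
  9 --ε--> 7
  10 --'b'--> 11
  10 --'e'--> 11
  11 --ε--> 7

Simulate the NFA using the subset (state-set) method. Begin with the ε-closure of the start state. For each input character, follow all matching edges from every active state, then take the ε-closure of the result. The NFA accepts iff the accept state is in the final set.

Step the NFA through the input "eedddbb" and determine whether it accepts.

Answer: REJECT

Steps:
S₀ = ε-closure({0}) = {0,1,2,4}
'e' @ 1: {3,4,5,6,8,10}
'e' @ 2: {1,2,3,4,5,6,7,8,10,11}  [accepting]
'd' @ 3: {1,2,4,7,9}  [accepting]
'd' @ 4: {}  — dead — no transitions
rest 'dbb' ignored (set empty)
end set {} — state 1 not in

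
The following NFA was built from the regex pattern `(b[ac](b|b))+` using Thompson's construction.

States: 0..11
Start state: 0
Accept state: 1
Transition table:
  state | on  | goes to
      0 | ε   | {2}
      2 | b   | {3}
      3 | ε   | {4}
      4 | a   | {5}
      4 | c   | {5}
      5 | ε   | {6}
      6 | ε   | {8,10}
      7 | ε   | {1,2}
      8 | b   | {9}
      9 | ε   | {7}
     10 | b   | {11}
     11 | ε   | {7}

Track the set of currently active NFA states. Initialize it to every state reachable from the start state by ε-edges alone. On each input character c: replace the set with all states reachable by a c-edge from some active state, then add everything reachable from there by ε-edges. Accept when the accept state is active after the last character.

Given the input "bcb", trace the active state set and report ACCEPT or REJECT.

initial (ε-close {0}): {0,2}
'b' @ 1: {3,4}
'c' @ 2: {5,6,8,10}
'b' @ 3: {1,2,7,9,11}  [accepting]
final: {1,2,7,9,11}; accept 1 in set

Answer: ACCEPT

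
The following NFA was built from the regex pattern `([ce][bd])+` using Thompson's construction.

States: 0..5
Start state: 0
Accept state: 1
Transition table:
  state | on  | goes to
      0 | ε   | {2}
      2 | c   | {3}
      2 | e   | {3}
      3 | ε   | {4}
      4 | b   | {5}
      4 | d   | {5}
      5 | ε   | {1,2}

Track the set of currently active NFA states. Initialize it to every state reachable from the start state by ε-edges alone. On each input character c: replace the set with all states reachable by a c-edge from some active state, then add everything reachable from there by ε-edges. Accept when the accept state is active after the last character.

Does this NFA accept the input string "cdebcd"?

start: ε-closure({0}) = {0,2}
'c' @ 1: {3,4}
'd' @ 2: {1,2,5}  (accept∈set)
'e' @ 3: {3,4}
'b' @ 4: {1,2,5}  (accept∈set)
'c' @ 5: {3,4}
'd' @ 6: {1,2,5}  (accept∈set)
after full input: {1,2,5}  (accept=1 in)

Answer: ACCEPT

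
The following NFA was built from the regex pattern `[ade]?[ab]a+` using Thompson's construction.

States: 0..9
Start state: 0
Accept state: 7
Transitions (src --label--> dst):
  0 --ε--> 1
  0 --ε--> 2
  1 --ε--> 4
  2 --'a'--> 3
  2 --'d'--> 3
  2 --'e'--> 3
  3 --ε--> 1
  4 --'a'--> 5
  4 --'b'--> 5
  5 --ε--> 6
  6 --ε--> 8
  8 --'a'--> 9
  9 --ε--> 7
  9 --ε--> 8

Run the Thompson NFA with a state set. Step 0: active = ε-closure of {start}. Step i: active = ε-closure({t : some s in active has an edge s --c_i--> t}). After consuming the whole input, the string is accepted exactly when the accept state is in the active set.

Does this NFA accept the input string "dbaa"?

initial (ε-close {0}): {0,1,2,4}
'd' @ 1: {1,3,4}
'b' @ 2: {5,6,8}
'a' @ 3: {7,8,9}  ✓accept
'a' @ 4: {7,8,9}  ✓accept
after full input: {7,8,9}  (accept=7 in)

Answer: ACCEPT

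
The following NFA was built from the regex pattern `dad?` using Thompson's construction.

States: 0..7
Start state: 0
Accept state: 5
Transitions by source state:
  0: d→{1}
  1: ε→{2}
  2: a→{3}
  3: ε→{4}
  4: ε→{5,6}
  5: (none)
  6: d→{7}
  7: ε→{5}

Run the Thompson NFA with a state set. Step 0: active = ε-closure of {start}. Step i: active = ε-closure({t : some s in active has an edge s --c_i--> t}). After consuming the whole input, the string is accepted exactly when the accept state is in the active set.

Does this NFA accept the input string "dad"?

Answer: ACCEPT

Trace:
initial (ε-close {0}): {0}
'd' @ 1: {1,2}
'a' @ 2: {3,4,5,6}  [accepting]
'd' @ 3: {5,7}  [accepting]
end set {5,7} — state 5 in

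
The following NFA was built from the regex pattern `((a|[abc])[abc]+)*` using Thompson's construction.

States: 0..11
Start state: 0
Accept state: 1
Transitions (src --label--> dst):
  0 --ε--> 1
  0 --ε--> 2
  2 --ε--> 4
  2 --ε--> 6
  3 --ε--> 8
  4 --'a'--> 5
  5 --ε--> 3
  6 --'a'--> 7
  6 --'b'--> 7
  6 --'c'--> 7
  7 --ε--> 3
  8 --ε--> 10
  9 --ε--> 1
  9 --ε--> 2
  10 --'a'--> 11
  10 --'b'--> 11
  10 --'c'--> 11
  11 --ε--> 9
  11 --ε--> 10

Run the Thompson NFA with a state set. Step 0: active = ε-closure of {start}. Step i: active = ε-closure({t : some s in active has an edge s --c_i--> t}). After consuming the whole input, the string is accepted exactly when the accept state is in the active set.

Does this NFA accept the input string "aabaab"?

Answer: ACCEPT

Trace:
S₀ = ε-closure({0}) = {0,1,2,4,6}
'a' @ 1: {3,5,7,8,10}
'a' @ 2: {1,2,4,6,9,10,11}  ✓accept
'b' @ 3: {1,2,3,4,6,7,8,9,10,11}  ✓accept
'a' @ 4: {1,2,3,4,5,6,7,8,9,10,11}  ✓accept
'a' @ 5: {1,2,3,4,5,6,7,8,9,10,11}  ✓accept
'b' @ 6: {1,2,3,4,6,7,8,9,10,11}  ✓accept
final: {1,2,3,4,6,7,8,9,10,11}; accept 1 in set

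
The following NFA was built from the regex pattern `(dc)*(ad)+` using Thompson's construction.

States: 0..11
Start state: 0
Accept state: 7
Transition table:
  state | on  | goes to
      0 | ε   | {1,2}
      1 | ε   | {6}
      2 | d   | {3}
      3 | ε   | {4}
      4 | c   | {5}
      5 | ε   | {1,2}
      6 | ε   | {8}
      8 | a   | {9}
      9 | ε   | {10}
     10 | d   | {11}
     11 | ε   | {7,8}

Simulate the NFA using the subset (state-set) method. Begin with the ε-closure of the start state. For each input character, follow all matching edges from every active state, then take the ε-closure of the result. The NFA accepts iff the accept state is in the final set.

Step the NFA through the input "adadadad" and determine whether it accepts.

start: ε-closure({0}) = {0,1,2,6,8}
'a' @ 1: {9,10}
'd' @ 2: {7,8,11}  ✓accept
'a' @ 3: {9,10}
'd' @ 4: {7,8,11}  ✓accept
'a' @ 5: {9,10}
'd' @ 6: {7,8,11}  ✓accept
'a' @ 7: {9,10}
'd' @ 8: {7,8,11}  ✓accept
end set {7,8,11} — state 7 in

Answer: ACCEPT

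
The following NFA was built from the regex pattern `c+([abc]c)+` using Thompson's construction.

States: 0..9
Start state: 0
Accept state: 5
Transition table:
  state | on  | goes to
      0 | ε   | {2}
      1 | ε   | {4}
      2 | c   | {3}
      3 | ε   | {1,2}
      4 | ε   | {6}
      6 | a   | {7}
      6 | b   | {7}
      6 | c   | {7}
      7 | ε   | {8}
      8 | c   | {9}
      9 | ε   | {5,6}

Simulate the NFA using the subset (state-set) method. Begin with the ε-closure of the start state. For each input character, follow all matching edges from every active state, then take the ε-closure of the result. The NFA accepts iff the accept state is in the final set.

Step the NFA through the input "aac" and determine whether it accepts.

Answer: REJECT

Steps:
S₀ = ε-closure({0}) = {0,2}
'a' @ 1: {}  — no active states
rest 'ac' ignored (set empty)
after full input: {}  (accept=5 not in)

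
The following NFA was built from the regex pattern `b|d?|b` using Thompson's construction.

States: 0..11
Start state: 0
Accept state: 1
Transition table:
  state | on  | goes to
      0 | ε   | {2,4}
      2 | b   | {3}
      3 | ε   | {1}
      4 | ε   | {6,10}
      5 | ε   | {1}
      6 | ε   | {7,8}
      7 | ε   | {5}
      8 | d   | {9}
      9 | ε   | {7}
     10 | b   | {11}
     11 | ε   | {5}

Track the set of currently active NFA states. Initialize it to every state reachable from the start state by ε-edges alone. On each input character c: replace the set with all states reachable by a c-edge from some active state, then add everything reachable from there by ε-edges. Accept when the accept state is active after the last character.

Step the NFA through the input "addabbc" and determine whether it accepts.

initial (ε-close {0}): {0,1,2,4,5,6,7,8,10}
'a' @ 1: {}  — state set empty
rest 'ddabbc' ignored (set empty)
final: {}; accept 1 not in set

Answer: REJECT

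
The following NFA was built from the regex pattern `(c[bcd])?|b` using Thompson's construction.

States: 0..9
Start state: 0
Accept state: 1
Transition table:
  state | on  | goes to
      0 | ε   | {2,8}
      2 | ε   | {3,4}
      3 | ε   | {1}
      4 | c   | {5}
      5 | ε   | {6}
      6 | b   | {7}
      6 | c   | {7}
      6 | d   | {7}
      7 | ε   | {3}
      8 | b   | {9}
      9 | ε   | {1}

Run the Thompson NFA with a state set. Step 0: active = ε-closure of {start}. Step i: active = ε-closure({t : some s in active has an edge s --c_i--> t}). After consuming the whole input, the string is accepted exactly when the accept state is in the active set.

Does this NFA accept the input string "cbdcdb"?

Answer: REJECT

Derivation:
initial (ε-close {0}): {0,1,2,3,4,8}
'c' @ 1: {5,6}
'b' @ 2: {1,3,7}  (accept∈set)
'd' @ 3: {}  — state set empty
rest 'cdb' ignored (set empty)
final: {}; accept 1 not in set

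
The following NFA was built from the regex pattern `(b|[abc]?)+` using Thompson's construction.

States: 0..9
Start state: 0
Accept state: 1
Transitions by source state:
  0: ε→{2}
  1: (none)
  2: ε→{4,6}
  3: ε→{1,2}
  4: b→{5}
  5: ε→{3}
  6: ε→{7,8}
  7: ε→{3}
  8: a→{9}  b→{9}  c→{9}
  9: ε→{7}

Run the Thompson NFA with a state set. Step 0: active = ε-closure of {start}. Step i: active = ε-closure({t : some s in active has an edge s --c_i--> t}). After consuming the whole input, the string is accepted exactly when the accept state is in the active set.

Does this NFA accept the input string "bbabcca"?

Answer: ACCEPT

Steps:
start: ε-closure({0}) = {0,1,2,3,4,6,7,8}
'b' @ 1: {1,2,3,4,5,6,7,8,9}  [accepting]
'b' @ 2: {1,2,3,4,5,6,7,8,9}  [accepting]
'a' @ 3: {1,2,3,4,6,7,8,9}  [accepting]
'b' @ 4: {1,2,3,4,5,6,7,8,9}  [accepting]
'c' @ 5: {1,2,3,4,6,7,8,9}  [accepting]
'c' @ 6: {1,2,3,4,6,7,8,9}  [accepting]
'a' @ 7: {1,2,3,4,6,7,8,9}  [accepting]
end set {1,2,3,4,6,7,8,9} — state 1 in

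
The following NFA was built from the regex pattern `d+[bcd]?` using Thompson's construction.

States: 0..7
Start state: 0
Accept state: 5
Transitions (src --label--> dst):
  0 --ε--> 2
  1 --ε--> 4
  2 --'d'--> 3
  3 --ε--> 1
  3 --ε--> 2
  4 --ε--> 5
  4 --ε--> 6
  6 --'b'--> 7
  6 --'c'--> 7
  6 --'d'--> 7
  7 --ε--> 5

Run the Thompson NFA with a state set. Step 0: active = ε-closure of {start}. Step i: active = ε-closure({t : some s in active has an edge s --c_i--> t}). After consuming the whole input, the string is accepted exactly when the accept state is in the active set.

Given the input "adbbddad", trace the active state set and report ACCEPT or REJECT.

start: ε-closure({0}) = {0,2}
'a' @ 1: {}  — dead — no transitions
rest 'dbbddad' ignored (set empty)
after full input: {}  (accept=5 not in)

Answer: REJECT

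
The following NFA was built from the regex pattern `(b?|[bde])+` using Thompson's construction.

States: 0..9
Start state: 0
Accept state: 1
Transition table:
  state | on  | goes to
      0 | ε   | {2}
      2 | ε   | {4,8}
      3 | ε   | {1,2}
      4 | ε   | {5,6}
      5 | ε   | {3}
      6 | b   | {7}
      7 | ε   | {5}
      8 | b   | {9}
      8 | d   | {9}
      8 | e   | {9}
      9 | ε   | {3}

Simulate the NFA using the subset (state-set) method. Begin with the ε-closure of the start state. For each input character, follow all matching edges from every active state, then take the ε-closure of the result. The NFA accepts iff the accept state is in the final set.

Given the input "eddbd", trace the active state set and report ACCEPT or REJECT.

Answer: ACCEPT

Derivation:
start: ε-closure({0}) = {0,1,2,3,4,5,6,8}
'e' @ 1: {1,2,3,4,5,6,8,9}  [accepting]
'd' @ 2: {1,2,3,4,5,6,8,9}  [accepting]
'd' @ 3: {1,2,3,4,5,6,8,9}  [accepting]
'b' @ 4: {1,2,3,4,5,6,7,8,9}  [accepting]
'd' @ 5: {1,2,3,4,5,6,8,9}  [accepting]
final: {1,2,3,4,5,6,8,9}; accept 1 in set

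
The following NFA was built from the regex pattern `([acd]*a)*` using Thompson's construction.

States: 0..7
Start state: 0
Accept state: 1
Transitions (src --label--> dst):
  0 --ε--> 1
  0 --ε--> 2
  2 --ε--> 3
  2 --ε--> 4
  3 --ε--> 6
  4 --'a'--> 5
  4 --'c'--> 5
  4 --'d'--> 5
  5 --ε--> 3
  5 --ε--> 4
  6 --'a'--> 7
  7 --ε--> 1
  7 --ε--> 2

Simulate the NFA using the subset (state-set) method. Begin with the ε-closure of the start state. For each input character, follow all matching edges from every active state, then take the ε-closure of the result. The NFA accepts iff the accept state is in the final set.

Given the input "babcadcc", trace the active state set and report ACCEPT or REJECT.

start: ε-closure({0}) = {0,1,2,3,4,6}
'b' @ 1: {}  — no active states
rest 'abcadcc' ignored (set empty)
final: {}; accept 1 not in set

Answer: REJECT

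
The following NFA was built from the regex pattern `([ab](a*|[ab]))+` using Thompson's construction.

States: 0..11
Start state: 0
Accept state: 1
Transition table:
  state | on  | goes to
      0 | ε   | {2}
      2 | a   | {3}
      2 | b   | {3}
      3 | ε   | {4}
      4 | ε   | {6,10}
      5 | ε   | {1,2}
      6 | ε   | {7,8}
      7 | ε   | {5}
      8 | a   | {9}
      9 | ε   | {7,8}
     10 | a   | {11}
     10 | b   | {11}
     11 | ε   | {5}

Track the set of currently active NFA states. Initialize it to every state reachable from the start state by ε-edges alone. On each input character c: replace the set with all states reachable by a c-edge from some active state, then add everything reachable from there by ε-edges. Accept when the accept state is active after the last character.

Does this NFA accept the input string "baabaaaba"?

S₀ = ε-closure({0}) = {0,2}
'b' @ 1: {1,2,3,4,5,6,7,8,10}  ✓accept
'a' @ 2: {1,2,3,4,5,6,7,8,9,10,11}  ✓accept
'a' @ 3: {1,2,3,4,5,6,7,8,9,10,11}  ✓accept
'b' @ 4: {1,2,3,4,5,6,7,8,10,11}  ✓accept
'a' @ 5: {1,2,3,4,5,6,7,8,9,10,11}  ✓accept
'a' @ 6: {1,2,3,4,5,6,7,8,9,10,11}  ✓accept
'a' @ 7: {1,2,3,4,5,6,7,8,9,10,11}  ✓accept
'b' @ 8: {1,2,3,4,5,6,7,8,10,11}  ✓accept
'a' @ 9: {1,2,3,4,5,6,7,8,9,10,11}  ✓accept
after full input: {1,2,3,4,5,6,7,8,9,10,11}  (accept=1 in)

Answer: ACCEPT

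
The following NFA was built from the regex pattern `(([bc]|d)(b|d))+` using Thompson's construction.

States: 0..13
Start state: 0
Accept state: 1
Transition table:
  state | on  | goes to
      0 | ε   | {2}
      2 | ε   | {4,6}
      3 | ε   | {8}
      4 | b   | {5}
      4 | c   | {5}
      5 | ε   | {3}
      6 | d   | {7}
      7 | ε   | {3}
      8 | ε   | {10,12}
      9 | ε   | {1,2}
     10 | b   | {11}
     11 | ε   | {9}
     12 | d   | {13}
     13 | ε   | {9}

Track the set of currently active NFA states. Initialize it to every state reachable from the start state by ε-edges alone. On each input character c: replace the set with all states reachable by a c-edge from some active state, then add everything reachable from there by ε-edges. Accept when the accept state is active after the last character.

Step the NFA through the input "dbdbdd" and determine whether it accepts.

S₀ = ε-closure({0}) = {0,2,4,6}
'd' @ 1: {3,7,8,10,12}
'b' @ 2: {1,2,4,6,9,11}  (accept∈set)
'd' @ 3: {3,7,8,10,12}
'b' @ 4: {1,2,4,6,9,11}  (accept∈set)
'd' @ 5: {3,7,8,10,12}
'd' @ 6: {1,2,4,6,9,13}  (accept∈set)
end set {1,2,4,6,9,13} — state 1 in

Answer: ACCEPT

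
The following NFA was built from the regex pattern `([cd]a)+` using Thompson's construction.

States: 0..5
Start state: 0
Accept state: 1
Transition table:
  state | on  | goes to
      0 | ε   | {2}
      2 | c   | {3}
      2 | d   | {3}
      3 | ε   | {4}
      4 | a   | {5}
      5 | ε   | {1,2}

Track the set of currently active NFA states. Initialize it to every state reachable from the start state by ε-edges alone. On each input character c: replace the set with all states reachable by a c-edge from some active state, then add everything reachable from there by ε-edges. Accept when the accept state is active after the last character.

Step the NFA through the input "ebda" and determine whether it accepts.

Answer: REJECT

Steps:
initial (ε-close {0}): {0,2}
'e' @ 1: {}  — no active states
rest 'bda' ignored (set empty)
end set {} — state 1 not in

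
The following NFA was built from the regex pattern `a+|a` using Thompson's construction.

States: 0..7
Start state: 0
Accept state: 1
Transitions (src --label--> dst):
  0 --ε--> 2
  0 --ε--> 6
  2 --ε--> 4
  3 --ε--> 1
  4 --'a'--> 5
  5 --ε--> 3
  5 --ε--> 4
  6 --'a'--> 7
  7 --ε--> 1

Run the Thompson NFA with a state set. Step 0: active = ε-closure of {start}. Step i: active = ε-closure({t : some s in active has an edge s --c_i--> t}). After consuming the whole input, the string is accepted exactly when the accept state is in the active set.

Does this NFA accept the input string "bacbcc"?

start: ε-closure({0}) = {0,2,4,6}
'b' @ 1: {}  — dead — no transitions
rest 'acbcc' ignored (set empty)
end set {} — state 1 not in

Answer: REJECT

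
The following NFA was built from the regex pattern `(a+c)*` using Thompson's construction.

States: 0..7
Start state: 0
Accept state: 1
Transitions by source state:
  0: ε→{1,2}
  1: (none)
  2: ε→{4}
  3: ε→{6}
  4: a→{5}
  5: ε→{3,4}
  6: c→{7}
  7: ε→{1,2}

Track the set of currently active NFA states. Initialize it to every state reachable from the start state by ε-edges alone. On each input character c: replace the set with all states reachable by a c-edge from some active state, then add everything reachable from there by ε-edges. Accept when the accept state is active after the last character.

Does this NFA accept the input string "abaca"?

initial (ε-close {0}): {0,1,2,4}
'a' @ 1: {3,4,5,6}
'b' @ 2: {}  — dead — no transitions
rest 'aca' ignored (set empty)
after full input: {}  (accept=1 not in)

Answer: REJECT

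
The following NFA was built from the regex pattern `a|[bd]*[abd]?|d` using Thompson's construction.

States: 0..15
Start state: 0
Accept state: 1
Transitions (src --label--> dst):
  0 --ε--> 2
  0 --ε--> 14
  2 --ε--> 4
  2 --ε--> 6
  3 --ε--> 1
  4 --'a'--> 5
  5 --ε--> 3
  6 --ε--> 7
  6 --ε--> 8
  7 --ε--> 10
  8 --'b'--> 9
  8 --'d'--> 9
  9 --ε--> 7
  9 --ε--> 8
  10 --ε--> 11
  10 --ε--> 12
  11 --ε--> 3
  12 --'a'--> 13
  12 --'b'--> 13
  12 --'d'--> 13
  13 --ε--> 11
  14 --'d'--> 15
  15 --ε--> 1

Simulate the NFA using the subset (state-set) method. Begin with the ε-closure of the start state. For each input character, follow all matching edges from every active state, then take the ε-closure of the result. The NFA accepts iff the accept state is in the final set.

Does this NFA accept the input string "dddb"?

Answer: ACCEPT

Steps:
start: ε-closure({0}) = {0,1,2,3,4,6,7,8,10,11,12,14}
'd' @ 1: {1,3,7,8,9,10,11,12,13,15}  (accept∈set)
'd' @ 2: {1,3,7,8,9,10,11,12,13}  (accept∈set)
'd' @ 3: {1,3,7,8,9,10,11,12,13}  (accept∈set)
'b' @ 4: {1,3,7,8,9,10,11,12,13}  (accept∈set)
final: {1,3,7,8,9,10,11,12,13}; accept 1 in set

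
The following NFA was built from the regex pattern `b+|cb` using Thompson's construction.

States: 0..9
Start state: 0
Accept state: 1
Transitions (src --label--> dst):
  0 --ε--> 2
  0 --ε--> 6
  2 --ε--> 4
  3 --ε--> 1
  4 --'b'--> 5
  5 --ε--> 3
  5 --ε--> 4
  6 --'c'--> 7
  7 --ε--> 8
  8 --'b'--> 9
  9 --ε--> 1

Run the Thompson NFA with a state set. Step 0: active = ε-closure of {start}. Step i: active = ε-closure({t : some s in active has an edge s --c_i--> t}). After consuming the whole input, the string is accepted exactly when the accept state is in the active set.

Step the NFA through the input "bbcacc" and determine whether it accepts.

Answer: REJECT

Trace:
initial (ε-close {0}): {0,2,4,6}
'b' @ 1: {1,3,4,5}  ✓accept
'b' @ 2: {1,3,4,5}  ✓accept
'c' @ 3: {}  — no active states
rest 'acc' ignored (set empty)
end set {} — state 1 not in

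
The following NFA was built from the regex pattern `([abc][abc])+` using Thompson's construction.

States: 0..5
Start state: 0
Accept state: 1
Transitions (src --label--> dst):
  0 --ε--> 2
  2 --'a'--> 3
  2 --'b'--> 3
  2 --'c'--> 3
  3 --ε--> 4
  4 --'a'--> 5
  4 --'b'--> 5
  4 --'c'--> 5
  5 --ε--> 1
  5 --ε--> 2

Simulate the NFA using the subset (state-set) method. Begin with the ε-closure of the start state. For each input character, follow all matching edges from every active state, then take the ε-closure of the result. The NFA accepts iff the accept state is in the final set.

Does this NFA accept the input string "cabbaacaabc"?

Answer: REJECT

Steps:
start: ε-closure({0}) = {0,2}
'c' @ 1: {3,4}
'a' @ 2: {1,2,5}  [accepting]
'b' @ 3: {3,4}
'b' @ 4: {1,2,5}  [accepting]
'a' @ 5: {3,4}
'a' @ 6: {1,2,5}  [accepting]
'c' @ 7: {3,4}
'a' @ 8: {1,2,5}  [accepting]
'a' @ 9: {3,4}
'b' @ 10: {1,2,5}  [accepting]
'c' @ 11: {3,4}
final: {3,4}; accept 1 not in set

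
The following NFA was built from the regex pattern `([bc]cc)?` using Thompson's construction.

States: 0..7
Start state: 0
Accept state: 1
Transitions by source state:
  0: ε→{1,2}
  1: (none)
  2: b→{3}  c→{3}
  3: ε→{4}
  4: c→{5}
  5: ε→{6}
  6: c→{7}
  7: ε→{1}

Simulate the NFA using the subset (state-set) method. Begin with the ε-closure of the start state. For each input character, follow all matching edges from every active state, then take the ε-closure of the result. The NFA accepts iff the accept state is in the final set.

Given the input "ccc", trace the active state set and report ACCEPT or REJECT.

Answer: ACCEPT

Trace:
start: ε-closure({0}) = {0,1,2}
'c' @ 1: {3,4}
'c' @ 2: {5,6}
'c' @ 3: {1,7}  ✓accept
after full input: {1,7}  (accept=1 in)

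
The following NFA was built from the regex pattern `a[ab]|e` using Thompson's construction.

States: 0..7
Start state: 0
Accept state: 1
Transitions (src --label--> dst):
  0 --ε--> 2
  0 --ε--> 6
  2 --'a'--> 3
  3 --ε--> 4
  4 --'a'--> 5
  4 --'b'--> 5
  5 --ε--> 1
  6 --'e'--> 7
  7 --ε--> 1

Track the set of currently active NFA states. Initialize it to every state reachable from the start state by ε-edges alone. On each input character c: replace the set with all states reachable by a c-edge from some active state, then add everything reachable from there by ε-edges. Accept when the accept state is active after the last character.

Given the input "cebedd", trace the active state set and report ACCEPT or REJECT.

Answer: REJECT

Steps:
S₀ = ε-closure({0}) = {0,2,6}
'c' @ 1: {}  — no active states
rest 'ebedd' ignored (set empty)
after full input: {}  (accept=1 not in)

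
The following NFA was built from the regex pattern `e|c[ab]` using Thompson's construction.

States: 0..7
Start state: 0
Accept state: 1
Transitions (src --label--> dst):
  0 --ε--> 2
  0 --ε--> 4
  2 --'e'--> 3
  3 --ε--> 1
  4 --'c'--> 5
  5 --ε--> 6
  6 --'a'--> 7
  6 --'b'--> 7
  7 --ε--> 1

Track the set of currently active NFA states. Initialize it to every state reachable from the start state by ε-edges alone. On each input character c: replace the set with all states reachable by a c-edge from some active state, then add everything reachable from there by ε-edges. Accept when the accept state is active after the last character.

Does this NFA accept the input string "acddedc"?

start: ε-closure({0}) = {0,2,4}
'a' @ 1: {}  — state set empty
rest 'cddedc' ignored (set empty)
end set {} — state 1 not in

Answer: REJECT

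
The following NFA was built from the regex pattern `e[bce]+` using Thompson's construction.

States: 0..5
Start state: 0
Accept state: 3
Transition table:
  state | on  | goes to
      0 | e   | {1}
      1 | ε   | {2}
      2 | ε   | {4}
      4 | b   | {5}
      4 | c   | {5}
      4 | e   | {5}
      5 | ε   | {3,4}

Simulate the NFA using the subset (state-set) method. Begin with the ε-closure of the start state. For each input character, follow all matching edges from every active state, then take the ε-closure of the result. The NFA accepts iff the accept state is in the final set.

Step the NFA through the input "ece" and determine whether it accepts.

Answer: ACCEPT

Steps:
start: ε-closure({0}) = {0}
'e' @ 1: {1,2,4}
'c' @ 2: {3,4,5}  [accepting]
'e' @ 3: {3,4,5}  [accepting]
end set {3,4,5} — state 3 in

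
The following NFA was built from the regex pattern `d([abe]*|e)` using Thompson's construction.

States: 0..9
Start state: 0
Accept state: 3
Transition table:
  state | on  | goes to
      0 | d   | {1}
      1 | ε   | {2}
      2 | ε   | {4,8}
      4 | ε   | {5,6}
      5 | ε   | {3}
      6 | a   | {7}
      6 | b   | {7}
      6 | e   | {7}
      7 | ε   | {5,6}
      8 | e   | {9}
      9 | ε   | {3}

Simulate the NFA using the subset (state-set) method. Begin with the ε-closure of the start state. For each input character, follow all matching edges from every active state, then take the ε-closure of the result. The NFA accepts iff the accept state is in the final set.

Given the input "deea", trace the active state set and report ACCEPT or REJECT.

start: ε-closure({0}) = {0}
'd' @ 1: {1,2,3,4,5,6,8}  [accepting]
'e' @ 2: {3,5,6,7,9}  [accepting]
'e' @ 3: {3,5,6,7}  [accepting]
'a' @ 4: {3,5,6,7}  [accepting]
end set {3,5,6,7} — state 3 in

Answer: ACCEPT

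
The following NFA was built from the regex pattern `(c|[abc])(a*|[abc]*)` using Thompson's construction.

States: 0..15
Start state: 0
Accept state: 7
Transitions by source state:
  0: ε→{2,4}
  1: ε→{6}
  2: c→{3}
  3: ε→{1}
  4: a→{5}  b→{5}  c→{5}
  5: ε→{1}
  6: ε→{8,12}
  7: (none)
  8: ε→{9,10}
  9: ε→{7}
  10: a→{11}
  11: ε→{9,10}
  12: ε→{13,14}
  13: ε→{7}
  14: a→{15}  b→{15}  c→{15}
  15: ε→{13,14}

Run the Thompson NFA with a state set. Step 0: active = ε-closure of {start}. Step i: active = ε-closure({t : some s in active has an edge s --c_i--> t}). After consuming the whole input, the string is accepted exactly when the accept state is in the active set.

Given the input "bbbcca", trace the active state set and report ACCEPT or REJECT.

Answer: ACCEPT

Derivation:
start: ε-closure({0}) = {0,2,4}
'b' @ 1: {1,5,6,7,8,9,10,12,13,14}  ✓accept
'b' @ 2: {7,13,14,15}  ✓accept
'b' @ 3: {7,13,14,15}  ✓accept
'c' @ 4: {7,13,14,15}  ✓accept
'c' @ 5: {7,13,14,15}  ✓accept
'a' @ 6: {7,13,14,15}  ✓accept
final: {7,13,14,15}; accept 7 in set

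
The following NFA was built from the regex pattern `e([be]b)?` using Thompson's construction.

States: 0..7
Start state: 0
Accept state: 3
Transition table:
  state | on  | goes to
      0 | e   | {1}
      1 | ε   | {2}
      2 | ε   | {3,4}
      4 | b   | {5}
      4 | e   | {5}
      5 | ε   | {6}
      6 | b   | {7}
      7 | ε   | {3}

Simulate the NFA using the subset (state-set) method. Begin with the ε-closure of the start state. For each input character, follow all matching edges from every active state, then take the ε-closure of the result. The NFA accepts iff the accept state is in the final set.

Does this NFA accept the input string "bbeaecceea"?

start: ε-closure({0}) = {0}
'b' @ 1: {}  — no active states
rest 'beaecceea' ignored (set empty)
end set {} — state 3 not in

Answer: REJECT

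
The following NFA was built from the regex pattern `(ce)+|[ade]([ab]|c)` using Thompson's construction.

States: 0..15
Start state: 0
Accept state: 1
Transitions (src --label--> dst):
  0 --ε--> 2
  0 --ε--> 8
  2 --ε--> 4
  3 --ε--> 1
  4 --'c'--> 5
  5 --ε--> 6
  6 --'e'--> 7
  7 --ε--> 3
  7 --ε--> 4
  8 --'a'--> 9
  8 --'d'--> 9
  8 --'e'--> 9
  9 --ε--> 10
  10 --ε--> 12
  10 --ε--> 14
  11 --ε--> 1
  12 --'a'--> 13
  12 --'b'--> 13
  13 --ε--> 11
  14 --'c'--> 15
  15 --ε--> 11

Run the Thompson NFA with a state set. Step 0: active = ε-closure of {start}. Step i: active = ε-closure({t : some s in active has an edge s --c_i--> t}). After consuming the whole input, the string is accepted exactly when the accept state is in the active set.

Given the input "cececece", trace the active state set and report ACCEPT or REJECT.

start: ε-closure({0}) = {0,2,4,8}
'c' @ 1: {5,6}
'e' @ 2: {1,3,4,7}  [accepting]
'c' @ 3: {5,6}
'e' @ 4: {1,3,4,7}  [accepting]
'c' @ 5: {5,6}
'e' @ 6: {1,3,4,7}  [accepting]
'c' @ 7: {5,6}
'e' @ 8: {1,3,4,7}  [accepting]
final: {1,3,4,7}; accept 1 in set

Answer: ACCEPT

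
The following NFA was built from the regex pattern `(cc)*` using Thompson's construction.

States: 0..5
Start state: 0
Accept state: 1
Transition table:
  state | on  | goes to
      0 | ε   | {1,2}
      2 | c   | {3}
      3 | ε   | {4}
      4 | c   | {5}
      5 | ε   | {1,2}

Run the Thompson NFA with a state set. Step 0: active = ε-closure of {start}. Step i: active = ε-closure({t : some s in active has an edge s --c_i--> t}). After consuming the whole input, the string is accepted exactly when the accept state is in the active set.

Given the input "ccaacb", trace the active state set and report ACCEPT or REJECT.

Answer: REJECT

Steps:
initial (ε-close {0}): {0,1,2}
'c' @ 1: {3,4}
'c' @ 2: {1,2,5}  ✓accept
'a' @ 3: {}  — state set empty
rest 'acb' ignored (set empty)
end set {} — state 1 not in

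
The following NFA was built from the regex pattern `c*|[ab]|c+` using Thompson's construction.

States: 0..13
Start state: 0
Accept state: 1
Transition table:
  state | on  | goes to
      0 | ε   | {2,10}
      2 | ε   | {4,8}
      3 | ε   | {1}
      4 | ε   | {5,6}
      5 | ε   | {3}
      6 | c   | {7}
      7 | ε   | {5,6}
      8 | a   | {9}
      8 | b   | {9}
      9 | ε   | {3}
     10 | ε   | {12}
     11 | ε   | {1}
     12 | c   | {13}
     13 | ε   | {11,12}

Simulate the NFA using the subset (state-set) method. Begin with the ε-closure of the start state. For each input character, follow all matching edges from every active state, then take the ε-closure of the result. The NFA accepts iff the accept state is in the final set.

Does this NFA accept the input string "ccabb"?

Answer: REJECT

Steps:
S₀ = ε-closure({0}) = {0,1,2,3,4,5,6,8,10,12}
'c' @ 1: {1,3,5,6,7,11,12,13}  [accepting]
'c' @ 2: {1,3,5,6,7,11,12,13}  [accepting]
'a' @ 3: {}  — dead — no transitions
rest 'bb' ignored (set empty)
end set {} — state 1 not in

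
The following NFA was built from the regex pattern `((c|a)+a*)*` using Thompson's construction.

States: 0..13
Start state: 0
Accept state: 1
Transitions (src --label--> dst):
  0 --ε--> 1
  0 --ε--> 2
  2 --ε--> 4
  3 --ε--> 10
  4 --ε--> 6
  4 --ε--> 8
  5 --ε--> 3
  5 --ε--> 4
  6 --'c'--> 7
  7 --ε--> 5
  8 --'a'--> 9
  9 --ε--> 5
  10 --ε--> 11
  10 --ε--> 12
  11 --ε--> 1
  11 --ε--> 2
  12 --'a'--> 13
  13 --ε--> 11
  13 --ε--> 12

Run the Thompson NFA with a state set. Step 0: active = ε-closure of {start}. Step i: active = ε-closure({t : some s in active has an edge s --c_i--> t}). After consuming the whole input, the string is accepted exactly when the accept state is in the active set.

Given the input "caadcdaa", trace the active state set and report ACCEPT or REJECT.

initial (ε-close {0}): {0,1,2,4,6,8}
'c' @ 1: {1,2,3,4,5,6,7,8,10,11,12}  ✓accept
'a' @ 2: {1,2,3,4,5,6,8,9,10,11,12,13}  ✓accept
'a' @ 3: {1,2,3,4,5,6,8,9,10,11,12,13}  ✓accept
'd' @ 4: {}  — dead — no transitions
rest 'cdaa' ignored (set empty)
final: {}; accept 1 not in set

Answer: REJECT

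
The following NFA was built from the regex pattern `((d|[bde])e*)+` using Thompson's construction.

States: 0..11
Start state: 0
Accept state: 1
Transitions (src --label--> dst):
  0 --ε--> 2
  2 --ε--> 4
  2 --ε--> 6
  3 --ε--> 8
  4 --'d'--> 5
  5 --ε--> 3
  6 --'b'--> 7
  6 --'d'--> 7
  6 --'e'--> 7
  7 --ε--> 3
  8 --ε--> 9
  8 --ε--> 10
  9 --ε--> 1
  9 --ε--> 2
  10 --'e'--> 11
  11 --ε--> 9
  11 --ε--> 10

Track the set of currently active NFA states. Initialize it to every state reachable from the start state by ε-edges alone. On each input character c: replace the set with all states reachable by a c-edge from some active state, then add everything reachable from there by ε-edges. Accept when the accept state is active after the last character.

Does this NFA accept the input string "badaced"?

initial (ε-close {0}): {0,2,4,6}
'b' @ 1: {1,2,3,4,6,7,8,9,10}  ✓accept
'a' @ 2: {}  — dead — no transitions
rest 'daced' ignored (set empty)
end set {} — state 1 not in

Answer: REJECT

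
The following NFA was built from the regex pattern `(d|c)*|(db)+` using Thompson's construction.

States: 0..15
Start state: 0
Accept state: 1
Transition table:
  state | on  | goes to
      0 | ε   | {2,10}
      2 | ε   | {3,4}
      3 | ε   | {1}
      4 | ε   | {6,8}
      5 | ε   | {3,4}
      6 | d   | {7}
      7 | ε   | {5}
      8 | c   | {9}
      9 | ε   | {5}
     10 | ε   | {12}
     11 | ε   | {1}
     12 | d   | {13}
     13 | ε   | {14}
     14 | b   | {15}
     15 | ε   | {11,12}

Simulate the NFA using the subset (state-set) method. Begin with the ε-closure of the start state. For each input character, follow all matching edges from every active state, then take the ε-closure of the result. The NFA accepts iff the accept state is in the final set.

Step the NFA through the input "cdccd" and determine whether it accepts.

Answer: ACCEPT

Trace:
S₀ = ε-closure({0}) = {0,1,2,3,4,6,8,10,12}
'c' @ 1: {1,3,4,5,6,8,9}  ✓accept
'd' @ 2: {1,3,4,5,6,7,8}  ✓accept
'c' @ 3: {1,3,4,5,6,8,9}  ✓accept
'c' @ 4: {1,3,4,5,6,8,9}  ✓accept
'd' @ 5: {1,3,4,5,6,7,8}  ✓accept
end set {1,3,4,5,6,7,8} — state 1 in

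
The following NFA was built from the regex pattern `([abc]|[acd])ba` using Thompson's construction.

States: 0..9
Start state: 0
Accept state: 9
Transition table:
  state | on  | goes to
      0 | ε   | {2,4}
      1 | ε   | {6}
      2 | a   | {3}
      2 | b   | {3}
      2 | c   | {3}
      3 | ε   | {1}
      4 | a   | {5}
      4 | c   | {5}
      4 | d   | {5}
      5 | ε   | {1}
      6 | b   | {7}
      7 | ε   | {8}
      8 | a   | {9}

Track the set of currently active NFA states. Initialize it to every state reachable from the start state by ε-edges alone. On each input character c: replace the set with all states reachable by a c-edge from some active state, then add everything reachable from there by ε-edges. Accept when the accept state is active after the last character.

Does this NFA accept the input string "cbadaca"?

Answer: REJECT

Derivation:
initial (ε-close {0}): {0,2,4}
'c' @ 1: {1,3,5,6}
'b' @ 2: {7,8}
'a' @ 3: {9}  ✓accept
'd' @ 4: {}  — dead — no transitions
rest 'aca' ignored (set empty)
end set {} — state 9 not in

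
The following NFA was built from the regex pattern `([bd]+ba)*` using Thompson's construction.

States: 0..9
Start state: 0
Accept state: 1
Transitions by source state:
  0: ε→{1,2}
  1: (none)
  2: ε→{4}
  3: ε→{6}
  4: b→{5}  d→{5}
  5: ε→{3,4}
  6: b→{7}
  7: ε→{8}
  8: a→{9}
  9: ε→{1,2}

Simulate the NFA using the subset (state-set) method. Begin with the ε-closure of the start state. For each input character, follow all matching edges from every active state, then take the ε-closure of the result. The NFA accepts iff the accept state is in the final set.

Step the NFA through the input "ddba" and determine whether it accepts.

Answer: ACCEPT

Derivation:
S₀ = ε-closure({0}) = {0,1,2,4}
'd' @ 1: {3,4,5,6}
'd' @ 2: {3,4,5,6}
'b' @ 3: {3,4,5,6,7,8}
'a' @ 4: {1,2,4,9}  ✓accept
after full input: {1,2,4,9}  (accept=1 in)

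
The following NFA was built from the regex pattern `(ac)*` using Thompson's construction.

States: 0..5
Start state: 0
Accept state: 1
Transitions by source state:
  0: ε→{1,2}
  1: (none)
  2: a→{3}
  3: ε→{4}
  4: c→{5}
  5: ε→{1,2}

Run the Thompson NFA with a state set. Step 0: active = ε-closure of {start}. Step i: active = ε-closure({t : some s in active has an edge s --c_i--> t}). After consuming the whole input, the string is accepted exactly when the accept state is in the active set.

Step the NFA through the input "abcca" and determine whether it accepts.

initial (ε-close {0}): {0,1,2}
'a' @ 1: {3,4}
'b' @ 2: {}  — dead — no transitions
rest 'cca' ignored (set empty)
after full input: {}  (accept=1 not in)

Answer: REJECT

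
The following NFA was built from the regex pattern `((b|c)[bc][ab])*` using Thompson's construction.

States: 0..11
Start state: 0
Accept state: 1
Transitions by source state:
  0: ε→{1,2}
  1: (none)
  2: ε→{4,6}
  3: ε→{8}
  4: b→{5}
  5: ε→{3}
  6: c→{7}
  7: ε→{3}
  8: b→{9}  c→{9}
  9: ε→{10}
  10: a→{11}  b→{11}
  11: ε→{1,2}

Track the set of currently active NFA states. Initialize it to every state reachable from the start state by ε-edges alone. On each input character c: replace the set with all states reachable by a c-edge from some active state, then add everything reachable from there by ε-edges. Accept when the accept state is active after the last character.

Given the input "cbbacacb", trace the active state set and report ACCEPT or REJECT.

start: ε-closure({0}) = {0,1,2,4,6}
'c' @ 1: {3,7,8}
'b' @ 2: {9,10}
'b' @ 3: {1,2,4,6,11}  (accept∈set)
'a' @ 4: {}  — state set empty
rest 'cacb' ignored (set empty)
after full input: {}  (accept=1 not in)

Answer: REJECT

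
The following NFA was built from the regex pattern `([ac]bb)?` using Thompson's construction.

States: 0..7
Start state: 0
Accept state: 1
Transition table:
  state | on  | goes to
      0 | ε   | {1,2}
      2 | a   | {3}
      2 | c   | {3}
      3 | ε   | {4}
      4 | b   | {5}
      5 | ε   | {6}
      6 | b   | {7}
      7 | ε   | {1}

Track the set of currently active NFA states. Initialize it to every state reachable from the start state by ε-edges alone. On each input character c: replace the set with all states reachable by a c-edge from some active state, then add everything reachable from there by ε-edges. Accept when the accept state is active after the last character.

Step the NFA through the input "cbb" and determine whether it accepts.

Answer: ACCEPT

Trace:
initial (ε-close {0}): {0,1,2}
'c' @ 1: {3,4}
'b' @ 2: {5,6}
'b' @ 3: {1,7}  (accept∈set)
final: {1,7}; accept 1 in set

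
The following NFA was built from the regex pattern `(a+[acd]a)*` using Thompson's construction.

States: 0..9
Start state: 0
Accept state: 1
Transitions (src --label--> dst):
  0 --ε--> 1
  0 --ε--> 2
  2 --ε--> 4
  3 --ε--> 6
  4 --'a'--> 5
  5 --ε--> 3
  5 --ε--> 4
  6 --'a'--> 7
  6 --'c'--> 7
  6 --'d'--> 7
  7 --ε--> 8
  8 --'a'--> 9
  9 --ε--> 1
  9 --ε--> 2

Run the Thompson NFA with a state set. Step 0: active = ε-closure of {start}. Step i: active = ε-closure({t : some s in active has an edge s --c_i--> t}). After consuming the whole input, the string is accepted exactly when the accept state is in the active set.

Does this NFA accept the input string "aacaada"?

Answer: ACCEPT

Derivation:
initial (ε-close {0}): {0,1,2,4}
'a' @ 1: {3,4,5,6}
'a' @ 2: {3,4,5,6,7,8}
'c' @ 3: {7,8}
'a' @ 4: {1,2,4,9}  ✓accept
'a' @ 5: {3,4,5,6}
'd' @ 6: {7,8}
'a' @ 7: {1,2,4,9}  ✓accept
after full input: {1,2,4,9}  (accept=1 in)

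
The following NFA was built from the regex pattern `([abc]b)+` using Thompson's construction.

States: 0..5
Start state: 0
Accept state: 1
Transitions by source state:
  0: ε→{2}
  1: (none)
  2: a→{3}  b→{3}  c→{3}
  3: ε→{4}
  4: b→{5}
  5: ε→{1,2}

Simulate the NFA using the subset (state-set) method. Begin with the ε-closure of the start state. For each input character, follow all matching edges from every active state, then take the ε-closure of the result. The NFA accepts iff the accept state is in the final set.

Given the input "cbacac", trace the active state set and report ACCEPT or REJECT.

Answer: REJECT

Steps:
initial (ε-close {0}): {0,2}
'c' @ 1: {3,4}
'b' @ 2: {1,2,5}  [accepting]
'a' @ 3: {3,4}
'c' @ 4: {}  — no active states
rest 'ac' ignored (set empty)
end set {} — state 1 not in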